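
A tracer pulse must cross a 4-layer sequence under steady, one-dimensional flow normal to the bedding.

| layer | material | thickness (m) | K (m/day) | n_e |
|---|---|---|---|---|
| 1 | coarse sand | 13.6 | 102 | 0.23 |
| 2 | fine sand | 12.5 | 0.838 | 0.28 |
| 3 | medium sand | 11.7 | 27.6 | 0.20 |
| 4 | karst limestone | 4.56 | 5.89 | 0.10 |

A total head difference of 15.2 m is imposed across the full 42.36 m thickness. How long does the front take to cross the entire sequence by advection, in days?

With flow normal to the layers, continuity requires the same specific discharge q through every layer.
Σ(b_i/K_i) = 13.6/102 + 12.5/0.838 + 11.7/27.6 + 4.56/5.89 = 16.25 d.
q = Δh / Σ(b_i/K_i) = 15.2 / 16.25 = 0.9355 m/day.
In each layer the seepage velocity is v_i = q/n_i, so the layer transit time is t_i = b_i·n_i / q:
  layer 1 (coarse sand): t_1 = 13.6 × 0.23 / 0.9355 = 3.344 d
  layer 2 (fine sand): t_2 = 12.5 × 0.28 / 0.9355 = 3.741 d
  layer 3 (medium sand): t_3 = 11.7 × 0.20 / 0.9355 = 2.501 d
  layer 4 (karst limestone): t_4 = 4.56 × 0.10 / 0.9355 = 0.4874 d
Total t = Σ t_i = 10.07 days.

10.1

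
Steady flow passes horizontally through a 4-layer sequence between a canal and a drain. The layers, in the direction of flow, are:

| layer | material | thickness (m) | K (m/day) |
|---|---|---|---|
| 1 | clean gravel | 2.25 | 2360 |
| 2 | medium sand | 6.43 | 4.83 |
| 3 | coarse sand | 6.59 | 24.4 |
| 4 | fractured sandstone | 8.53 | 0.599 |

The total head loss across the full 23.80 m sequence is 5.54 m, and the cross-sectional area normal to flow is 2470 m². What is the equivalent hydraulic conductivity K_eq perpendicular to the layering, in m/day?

1.50

Flow is perpendicular to layering, so the layers act in series and the equivalent K is the thickness-weighted harmonic mean.
Total thickness L = 2.25 + 6.43 + 6.59 + 8.53 = 23.80 m.
Σ(b_i/K_i) = 2.25/2360 + 6.43/4.83 + 6.59/24.4 + 8.53/0.599 = 15.84 d.
K_eq = L / Σ(b_i/K_i) = 23.80 / 15.84 = 1.502 m/day.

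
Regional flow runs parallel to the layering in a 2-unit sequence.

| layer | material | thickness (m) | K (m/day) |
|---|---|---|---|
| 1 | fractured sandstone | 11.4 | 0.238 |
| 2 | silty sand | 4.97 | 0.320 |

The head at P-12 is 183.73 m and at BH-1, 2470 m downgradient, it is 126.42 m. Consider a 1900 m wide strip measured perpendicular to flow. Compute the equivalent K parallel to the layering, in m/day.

Flow is parallel to layering, so each bed carries its own Darcy discharge and the transmissivities add.
Σ(K_i·b_i) = 0.238×11.4 + 0.320×4.97 = 4.304 m²/day.
Total thickness b = 16.37 m, so K_eq = Σ(K_i·b_i)/b = 0.2629 m/day.

0.263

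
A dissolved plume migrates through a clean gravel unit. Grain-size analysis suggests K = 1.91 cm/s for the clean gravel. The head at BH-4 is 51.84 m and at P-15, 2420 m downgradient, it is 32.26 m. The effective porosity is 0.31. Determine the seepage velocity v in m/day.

Convert K: 1.91 cm/s × 864 = 1650 m/day.
Hydraulic gradient i = (51.84 − 32.26) / 2420 = 19.58 / 2420 = 0.008091.
Darcy flux q = K · i = 1650 × 0.008091 = 13.35 m/day.
Seepage velocity v = q / n_e = 13.35 / 0.31 = 43.07 m/day.

43.1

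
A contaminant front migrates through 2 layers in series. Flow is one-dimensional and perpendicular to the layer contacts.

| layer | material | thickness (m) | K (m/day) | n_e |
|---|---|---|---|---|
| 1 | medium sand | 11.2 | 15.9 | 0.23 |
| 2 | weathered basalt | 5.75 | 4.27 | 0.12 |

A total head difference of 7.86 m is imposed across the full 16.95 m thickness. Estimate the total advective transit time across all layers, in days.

With flow normal to the layers, continuity requires the same specific discharge q through every layer.
Σ(b_i/K_i) = 11.2/15.9 + 5.75/4.27 = 2.051 d.
q = Δh / Σ(b_i/K_i) = 7.86 / 2.051 = 3.832 m/day.
In each layer the seepage velocity is v_i = q/n_i, so the layer transit time is t_i = b_i·n_i / q:
  layer 1 (medium sand): t_1 = 11.2 × 0.23 / 3.832 = 0.6722 d
  layer 2 (weathered basalt): t_2 = 5.75 × 0.12 / 3.832 = 0.1801 d
Total t = Σ t_i = 0.8522 days.

0.852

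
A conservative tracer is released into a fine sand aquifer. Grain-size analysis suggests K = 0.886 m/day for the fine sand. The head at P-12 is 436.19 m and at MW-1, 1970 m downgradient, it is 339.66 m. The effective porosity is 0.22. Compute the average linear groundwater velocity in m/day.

Hydraulic gradient i = (436.19 − 339.66) / 1970 = 96.53 / 1970 = 0.04900.
Darcy flux q = K · i = 0.8860 × 0.04900 = 0.04341 m/day.
Seepage velocity v = q / n_e = 0.04341 / 0.22 = 0.1973 m/day.

0.197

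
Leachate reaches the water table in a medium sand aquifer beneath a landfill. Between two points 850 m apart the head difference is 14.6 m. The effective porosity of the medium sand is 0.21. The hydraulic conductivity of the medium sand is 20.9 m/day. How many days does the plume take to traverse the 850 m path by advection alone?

497

Hydraulic gradient i = Δh / L = 14.6 / 850 = 0.01718.
Darcy flux q = K · i = 20.90 × 0.01718 = 0.3590 m/day.
Seepage velocity v = q / n_e = 0.3590 / 0.21 = 1.709 m/day.
Travel time t = L / v = 850 / 1.709 = 497.2 days.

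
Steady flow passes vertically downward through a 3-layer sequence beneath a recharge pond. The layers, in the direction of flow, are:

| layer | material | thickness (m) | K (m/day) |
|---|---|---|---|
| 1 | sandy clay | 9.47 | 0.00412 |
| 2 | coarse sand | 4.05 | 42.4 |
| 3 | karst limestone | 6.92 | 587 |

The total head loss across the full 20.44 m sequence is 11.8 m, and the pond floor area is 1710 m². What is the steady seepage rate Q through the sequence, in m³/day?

8.78

Flow is perpendicular to layering, so the layers act in series and the equivalent K is the thickness-weighted harmonic mean.
Total thickness L = 9.47 + 4.05 + 6.92 = 20.44 m.
Σ(b_i/K_i) = 9.47/0.00412 + 4.05/42.4 + 6.92/587 = 2299 d.
K_eq = L / Σ(b_i/K_i) = 20.44 / 2299 = 0.008892 m/day.
Q = K_eq · A · (Δh/L) = 0.008892 × 1710 × (11.8/20.44) = 8.778 m³/day.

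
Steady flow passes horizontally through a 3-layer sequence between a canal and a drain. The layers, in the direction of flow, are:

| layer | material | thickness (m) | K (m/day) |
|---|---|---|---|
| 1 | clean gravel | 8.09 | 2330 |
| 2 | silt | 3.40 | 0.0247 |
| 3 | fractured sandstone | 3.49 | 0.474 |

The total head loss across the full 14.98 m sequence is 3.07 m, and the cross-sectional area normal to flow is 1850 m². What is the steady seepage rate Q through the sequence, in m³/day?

39.2

Flow is perpendicular to layering, so the layers act in series and the equivalent K is the thickness-weighted harmonic mean.
Total thickness L = 8.09 + 3.40 + 3.49 = 14.98 m.
Σ(b_i/K_i) = 8.09/2330 + 3.40/0.0247 + 3.49/0.474 = 145.0 d.
K_eq = L / Σ(b_i/K_i) = 14.98 / 145.0 = 0.1033 m/day.
Q = K_eq · A · (Δh/L) = 0.1033 × 1850 × (3.07/14.98) = 39.16 m³/day.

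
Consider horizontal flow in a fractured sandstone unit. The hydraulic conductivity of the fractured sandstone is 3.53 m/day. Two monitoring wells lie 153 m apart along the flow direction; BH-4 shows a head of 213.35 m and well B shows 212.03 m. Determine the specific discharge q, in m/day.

Hydraulic gradient i = (213.35 − 212.03) / 153 = 1.32 / 153 = 0.008627.
Specific discharge q = K · i = 3.530 × 0.008627 = 0.03045 m/day.

0.0305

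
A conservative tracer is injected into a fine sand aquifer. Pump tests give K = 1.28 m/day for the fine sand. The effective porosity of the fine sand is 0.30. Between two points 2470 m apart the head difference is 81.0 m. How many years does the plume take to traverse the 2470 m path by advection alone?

Hydraulic gradient i = Δh / L = 81.0 / 2470 = 0.03279.
Darcy flux q = K · i = 1.280 × 0.03279 = 0.04198 m/day.
Seepage velocity v = q / n_e = 0.04198 / 0.30 = 0.1399 m/day.
Travel time t = L / v = 2470 / 0.1399 = 17653 days = 48.33 years.

48.3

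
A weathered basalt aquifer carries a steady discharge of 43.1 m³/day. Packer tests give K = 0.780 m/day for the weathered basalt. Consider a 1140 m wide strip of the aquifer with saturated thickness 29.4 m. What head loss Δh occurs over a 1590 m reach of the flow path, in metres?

2.62

Cross-sectional area A = 1140 × 29.4 = 33516 m².
From Q = K·A·i, i = Q / (K·A) = 43.1 / (0.7800 × 33516) = 0.001649.
Head loss Δh = i · L = 0.001649 × 1590 = 2.621 m.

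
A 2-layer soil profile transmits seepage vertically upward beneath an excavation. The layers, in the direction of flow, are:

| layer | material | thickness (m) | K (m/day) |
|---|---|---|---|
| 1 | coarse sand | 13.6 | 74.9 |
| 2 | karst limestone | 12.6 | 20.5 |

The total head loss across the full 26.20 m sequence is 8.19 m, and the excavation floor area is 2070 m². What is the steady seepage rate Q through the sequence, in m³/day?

Flow is perpendicular to layering, so the layers act in series and the equivalent K is the thickness-weighted harmonic mean.
Total thickness L = 13.6 + 12.6 = 26.20 m.
Σ(b_i/K_i) = 13.6/74.9 + 12.6/20.5 = 0.7962 d.
K_eq = L / Σ(b_i/K_i) = 26.20 / 0.7962 = 32.91 m/day.
Q = K_eq · A · (Δh/L) = 32.91 × 2070 × (8.19/26.20) = 21293 m³/day.

21300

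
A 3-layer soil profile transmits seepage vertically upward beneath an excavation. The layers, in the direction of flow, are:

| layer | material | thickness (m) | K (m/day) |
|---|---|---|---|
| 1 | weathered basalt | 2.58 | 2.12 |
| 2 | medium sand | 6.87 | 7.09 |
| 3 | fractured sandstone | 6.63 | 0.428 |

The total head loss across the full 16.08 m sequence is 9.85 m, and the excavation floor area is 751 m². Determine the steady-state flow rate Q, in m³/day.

418

Flow is perpendicular to layering, so the layers act in series and the equivalent K is the thickness-weighted harmonic mean.
Total thickness L = 2.58 + 6.87 + 6.63 = 16.08 m.
Σ(b_i/K_i) = 2.58/2.12 + 6.87/7.09 + 6.63/0.428 = 17.68 d.
K_eq = L / Σ(b_i/K_i) = 16.08 / 17.68 = 0.9097 m/day.
Q = K_eq · A · (Δh/L) = 0.9097 × 751 × (9.85/16.08) = 418.5 m³/day.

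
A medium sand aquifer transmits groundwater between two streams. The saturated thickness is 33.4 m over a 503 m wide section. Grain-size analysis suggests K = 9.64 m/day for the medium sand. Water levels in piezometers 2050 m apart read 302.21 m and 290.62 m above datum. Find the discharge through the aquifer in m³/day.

916

Cross-sectional area A = 503 × 33.4 = 16800 m².
Hydraulic gradient i = (302.21 − 290.62) / 2050 = 11.59 / 2050 = 0.005654.
Darcy's law: Q = K · A · i = 9.640 × 16800 × 0.005654 = 915.6 m³/day.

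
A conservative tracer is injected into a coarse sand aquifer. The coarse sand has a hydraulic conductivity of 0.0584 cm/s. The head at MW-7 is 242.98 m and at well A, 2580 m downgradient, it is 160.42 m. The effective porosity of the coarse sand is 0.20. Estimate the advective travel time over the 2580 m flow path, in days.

320

Convert K: 0.0584 cm/s × 864 = 50.46 m/day.
Hydraulic gradient i = (242.98 − 160.42) / 2580 = 82.56 / 2580 = 0.03200.
Darcy flux q = K · i = 50.46 × 0.03200 = 1.615 m/day.
Seepage velocity v = q / n_e = 1.615 / 0.20 = 8.073 m/day.
Travel time t = L / v = 2580 / 8.073 = 319.6 days.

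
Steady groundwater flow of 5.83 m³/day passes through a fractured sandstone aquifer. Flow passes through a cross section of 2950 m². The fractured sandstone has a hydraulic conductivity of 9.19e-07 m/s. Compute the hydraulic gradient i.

0.0249

Convert K: 9.19e-07 m/s × 86400 = 0.07940 m/day.
From Q = K·A·i, i = Q / (K·A) = 5.83 / (0.07940 × 2950) = 0.02489.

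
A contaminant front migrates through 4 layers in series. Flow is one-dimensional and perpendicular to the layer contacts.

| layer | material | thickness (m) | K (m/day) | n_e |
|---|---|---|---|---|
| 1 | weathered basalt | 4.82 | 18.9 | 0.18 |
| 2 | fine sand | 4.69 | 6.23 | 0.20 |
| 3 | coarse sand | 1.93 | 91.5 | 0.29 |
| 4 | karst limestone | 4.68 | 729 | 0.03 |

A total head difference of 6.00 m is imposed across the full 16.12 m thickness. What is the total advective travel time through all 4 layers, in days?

With flow normal to the layers, continuity requires the same specific discharge q through every layer.
Σ(b_i/K_i) = 4.82/18.9 + 4.69/6.23 + 1.93/91.5 + 4.68/729 = 1.035 d.
q = Δh / Σ(b_i/K_i) = 6.00 / 1.035 = 5.795 m/day.
In each layer the seepage velocity is v_i = q/n_i, so the layer transit time is t_i = b_i·n_i / q:
  layer 1 (weathered basalt): t_1 = 4.82 × 0.18 / 5.795 = 0.1497 d
  layer 2 (fine sand): t_2 = 4.69 × 0.20 / 5.795 = 0.1619 d
  layer 3 (coarse sand): t_3 = 1.93 × 0.29 / 5.795 = 0.09658 d
  layer 4 (karst limestone): t_4 = 4.68 × 0.03 / 5.795 = 0.02423 d
Total t = Σ t_i = 0.4324 days.

0.432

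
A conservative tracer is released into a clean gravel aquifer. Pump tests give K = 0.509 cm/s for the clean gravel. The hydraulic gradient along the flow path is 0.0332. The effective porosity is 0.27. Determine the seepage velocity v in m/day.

Convert K: 0.509 cm/s × 864 = 439.8 m/day.
Hydraulic gradient i = 0.0332.
Darcy flux q = K · i = 439.8 × 0.03320 = 14.60 m/day.
Seepage velocity v = q / n_e = 14.60 / 0.27 = 54.08 m/day.

54.1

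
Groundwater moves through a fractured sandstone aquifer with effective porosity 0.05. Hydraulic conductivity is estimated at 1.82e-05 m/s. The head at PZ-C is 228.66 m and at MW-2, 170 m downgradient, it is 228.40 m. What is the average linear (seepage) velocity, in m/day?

Convert K: 1.82e-05 m/s × 86400 = 1.572 m/day.
Hydraulic gradient i = (228.66 − 228.40) / 170 = 0.26 / 170 = 0.001529.
Darcy flux q = K · i = 1.572 × 0.001529 = 0.002405 m/day.
Seepage velocity v = q / n_e = 0.002405 / 0.05 = 0.04810 m/day.

0.0481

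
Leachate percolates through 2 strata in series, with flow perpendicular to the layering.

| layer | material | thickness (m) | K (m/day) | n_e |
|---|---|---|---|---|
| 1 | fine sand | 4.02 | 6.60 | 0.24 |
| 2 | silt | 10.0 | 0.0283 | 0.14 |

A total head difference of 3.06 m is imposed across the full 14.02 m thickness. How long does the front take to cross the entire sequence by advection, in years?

With flow normal to the layers, continuity requires the same specific discharge q through every layer.
Σ(b_i/K_i) = 4.02/6.60 + 10.0/0.0283 = 354.0 d.
q = Δh / Σ(b_i/K_i) = 3.06 / 354.0 = 0.008645 m/day.
In each layer the seepage velocity is v_i = q/n_i, so the layer transit time is t_i = b_i·n_i / q:
  layer 1 (fine sand): t_1 = 4.02 × 0.24 / 0.008645 = 111.6 d
  layer 2 (silt): t_2 = 10.0 × 0.14 / 0.008645 = 161.9 d
Total t = Σ t_i = 273.5 days = 0.7489 years.

0.749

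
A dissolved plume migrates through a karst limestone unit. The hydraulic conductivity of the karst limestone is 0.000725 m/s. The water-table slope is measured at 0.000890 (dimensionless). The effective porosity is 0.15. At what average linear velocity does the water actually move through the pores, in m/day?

0.372

Convert K: 0.000725 m/s × 86400 = 62.64 m/day.
Hydraulic gradient i = 0.000890.
Darcy flux q = K · i = 62.64 × 0.0008900 = 0.05575 m/day.
Seepage velocity v = q / n_e = 0.05575 / 0.15 = 0.3717 m/day.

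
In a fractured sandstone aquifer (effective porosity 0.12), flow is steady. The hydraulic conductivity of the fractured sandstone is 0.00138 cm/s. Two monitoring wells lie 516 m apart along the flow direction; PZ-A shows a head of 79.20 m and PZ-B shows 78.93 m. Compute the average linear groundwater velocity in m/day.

0.00520

Convert K: 0.00138 cm/s × 864 = 1.192 m/day.
Hydraulic gradient i = (79.20 − 78.93) / 516 = 0.27 / 516 = 0.0005233.
Darcy flux q = K · i = 1.192 × 0.0005233 = 0.0006239 m/day.
Seepage velocity v = q / n_e = 0.0006239 / 0.12 = 0.005199 m/day.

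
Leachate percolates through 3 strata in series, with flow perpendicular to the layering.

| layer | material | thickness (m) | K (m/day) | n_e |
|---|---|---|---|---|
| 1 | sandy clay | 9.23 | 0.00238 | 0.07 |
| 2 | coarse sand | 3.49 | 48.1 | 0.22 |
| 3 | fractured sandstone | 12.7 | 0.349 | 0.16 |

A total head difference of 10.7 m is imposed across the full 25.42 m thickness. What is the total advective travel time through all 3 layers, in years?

With flow normal to the layers, continuity requires the same specific discharge q through every layer.
Σ(b_i/K_i) = 9.23/0.00238 + 3.49/48.1 + 12.7/0.349 = 3915 d.
q = Δh / Σ(b_i/K_i) = 10.7 / 3915 = 0.002733 m/day.
In each layer the seepage velocity is v_i = q/n_i, so the layer transit time is t_i = b_i·n_i / q:
  layer 1 (sandy clay): t_1 = 9.23 × 0.07 / 0.002733 = 236.4 d
  layer 2 (coarse sand): t_2 = 3.49 × 0.22 / 0.002733 = 280.9 d
  layer 3 (fractured sandstone): t_3 = 12.7 × 0.16 / 0.002733 = 743.4 d
Total t = Σ t_i = 1261 days = 3.452 years.

3.45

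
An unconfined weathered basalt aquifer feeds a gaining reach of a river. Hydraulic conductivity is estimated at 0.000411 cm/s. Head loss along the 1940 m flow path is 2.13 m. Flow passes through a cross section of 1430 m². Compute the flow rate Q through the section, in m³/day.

Convert K: 0.000411 cm/s × 864 = 0.3551 m/day.
Hydraulic gradient i = Δh / L = 2.13 / 1940 = 0.001098.
Darcy's law: Q = K · A · i = 0.3551 × 1430 × 0.001098 = 0.5575 m³/day.

0.558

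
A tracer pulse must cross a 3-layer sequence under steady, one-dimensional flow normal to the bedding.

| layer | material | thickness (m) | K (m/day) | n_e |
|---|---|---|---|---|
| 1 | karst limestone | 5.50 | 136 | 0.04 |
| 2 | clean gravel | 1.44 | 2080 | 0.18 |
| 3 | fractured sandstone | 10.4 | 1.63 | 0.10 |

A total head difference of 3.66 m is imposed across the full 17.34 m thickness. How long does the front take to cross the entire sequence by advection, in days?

2.67

With flow normal to the layers, continuity requires the same specific discharge q through every layer.
Σ(b_i/K_i) = 5.50/136 + 1.44/2080 + 10.4/1.63 = 6.422 d.
q = Δh / Σ(b_i/K_i) = 3.66 / 6.422 = 0.5700 m/day.
In each layer the seepage velocity is v_i = q/n_i, so the layer transit time is t_i = b_i·n_i / q:
  layer 1 (karst limestone): t_1 = 5.50 × 0.04 / 0.5700 = 0.3860 d
  layer 2 (clean gravel): t_2 = 1.44 × 0.18 / 0.5700 = 0.4548 d
  layer 3 (fractured sandstone): t_3 = 10.4 × 0.10 / 0.5700 = 1.825 d
Total t = Σ t_i = 2.665 days.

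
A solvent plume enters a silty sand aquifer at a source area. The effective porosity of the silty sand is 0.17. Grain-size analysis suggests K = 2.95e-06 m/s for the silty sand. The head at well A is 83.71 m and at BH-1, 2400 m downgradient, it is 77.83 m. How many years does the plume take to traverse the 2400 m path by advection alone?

Convert K: 2.95e-06 m/s × 86400 = 0.2549 m/day.
Hydraulic gradient i = (83.71 − 77.83) / 2400 = 5.88 / 2400 = 0.002450.
Darcy flux q = K · i = 0.2549 × 0.002450 = 0.0006245 m/day.
Seepage velocity v = q / n_e = 0.0006245 / 0.17 = 0.003673 m/day.
Travel time t = L / v = 2400 / 0.003673 = 6.534e+05 days = 1789 years.

1790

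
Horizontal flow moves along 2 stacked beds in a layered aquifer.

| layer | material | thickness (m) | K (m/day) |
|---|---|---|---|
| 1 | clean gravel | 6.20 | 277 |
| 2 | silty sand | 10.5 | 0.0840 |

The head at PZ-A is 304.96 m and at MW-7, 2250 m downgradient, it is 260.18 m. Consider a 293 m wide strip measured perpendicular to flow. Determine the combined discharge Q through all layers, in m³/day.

Flow is parallel to layering, so each bed carries its own Darcy discharge and the transmissivities add.
Σ(K_i·b_i) = 277×6.20 + 0.0840×10.5 = 1718 m²/day.
Hydraulic gradient i = (304.96 − 260.18) / 2250 = 44.78 / 2250 = 0.01990.
Q = Σ(K_i·b_i) · W · i = 1718 × 293 × 0.01990 = 10020 m³/day.

10000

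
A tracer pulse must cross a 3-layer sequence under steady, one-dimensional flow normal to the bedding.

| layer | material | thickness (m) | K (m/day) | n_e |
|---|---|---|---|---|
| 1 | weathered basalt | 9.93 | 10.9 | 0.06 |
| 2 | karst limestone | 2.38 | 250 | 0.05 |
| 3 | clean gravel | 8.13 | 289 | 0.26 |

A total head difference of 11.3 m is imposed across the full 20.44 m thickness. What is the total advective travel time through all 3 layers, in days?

0.237

With flow normal to the layers, continuity requires the same specific discharge q through every layer.
Σ(b_i/K_i) = 9.93/10.9 + 2.38/250 + 8.13/289 = 0.9487 d.
q = Δh / Σ(b_i/K_i) = 11.3 / 0.9487 = 11.91 m/day.
In each layer the seepage velocity is v_i = q/n_i, so the layer transit time is t_i = b_i·n_i / q:
  layer 1 (weathered basalt): t_1 = 9.93 × 0.06 / 11.91 = 0.05002 d
  layer 2 (karst limestone): t_2 = 2.38 × 0.05 / 11.91 = 0.009990 d
  layer 3 (clean gravel): t_3 = 8.13 × 0.26 / 11.91 = 0.1775 d
Total t = Σ t_i = 0.2375 days.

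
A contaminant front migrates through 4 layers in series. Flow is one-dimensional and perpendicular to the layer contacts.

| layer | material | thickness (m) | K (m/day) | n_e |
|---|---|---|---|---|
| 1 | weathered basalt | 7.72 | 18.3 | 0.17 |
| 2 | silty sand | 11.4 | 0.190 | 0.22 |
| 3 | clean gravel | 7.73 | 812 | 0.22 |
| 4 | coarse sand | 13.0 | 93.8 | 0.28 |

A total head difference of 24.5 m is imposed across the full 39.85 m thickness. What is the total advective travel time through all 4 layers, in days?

With flow normal to the layers, continuity requires the same specific discharge q through every layer.
Σ(b_i/K_i) = 7.72/18.3 + 11.4/0.190 + 7.73/812 + 13.0/93.8 = 60.57 d.
q = Δh / Σ(b_i/K_i) = 24.5 / 60.57 = 0.4045 m/day.
In each layer the seepage velocity is v_i = q/n_i, so the layer transit time is t_i = b_i·n_i / q:
  layer 1 (weathered basalt): t_1 = 7.72 × 0.17 / 0.4045 = 3.245 d
  layer 2 (silty sand): t_2 = 11.4 × 0.22 / 0.4045 = 6.200 d
  layer 3 (clean gravel): t_3 = 7.73 × 0.22 / 0.4045 = 4.204 d
  layer 4 (coarse sand): t_4 = 13.0 × 0.28 / 0.4045 = 8.999 d
Total t = Σ t_i = 22.65 days.

22.6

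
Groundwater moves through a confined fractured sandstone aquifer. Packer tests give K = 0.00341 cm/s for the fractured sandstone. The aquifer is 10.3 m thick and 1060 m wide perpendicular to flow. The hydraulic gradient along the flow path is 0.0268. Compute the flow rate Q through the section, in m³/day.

Convert K: 0.00341 cm/s × 864 = 2.946 m/day.
Cross-sectional area A = 1060 × 10.3 = 10918 m².
Hydraulic gradient i = 0.0268.
Darcy's law: Q = K · A · i = 2.946 × 10918 × 0.02680 = 862.1 m³/day.

862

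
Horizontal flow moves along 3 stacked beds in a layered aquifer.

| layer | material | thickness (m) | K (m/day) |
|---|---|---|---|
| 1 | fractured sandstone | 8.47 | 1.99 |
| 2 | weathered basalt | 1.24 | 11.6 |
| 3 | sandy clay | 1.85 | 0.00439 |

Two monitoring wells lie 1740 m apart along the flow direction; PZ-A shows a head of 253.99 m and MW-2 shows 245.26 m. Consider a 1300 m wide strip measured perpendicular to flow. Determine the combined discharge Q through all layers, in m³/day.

204

Flow is parallel to layering, so each bed carries its own Darcy discharge and the transmissivities add.
Σ(K_i·b_i) = 1.99×8.47 + 11.6×1.24 + 0.00439×1.85 = 31.25 m²/day.
Hydraulic gradient i = (253.99 − 245.26) / 1740 = 8.73 / 1740 = 0.005017.
Q = Σ(K_i·b_i) · W · i = 31.25 × 1300 × 0.005017 = 203.8 m³/day.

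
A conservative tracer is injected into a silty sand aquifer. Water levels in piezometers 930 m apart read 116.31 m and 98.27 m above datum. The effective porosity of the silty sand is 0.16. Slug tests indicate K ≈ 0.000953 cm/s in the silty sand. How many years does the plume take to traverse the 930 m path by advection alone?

Convert K: 0.000953 cm/s × 864 = 0.8234 m/day.
Hydraulic gradient i = (116.31 − 98.27) / 930 = 18.04 / 930 = 0.01940.
Darcy flux q = K · i = 0.8234 × 0.01940 = 0.01597 m/day.
Seepage velocity v = q / n_e = 0.01597 / 0.16 = 0.09983 m/day.
Travel time t = L / v = 930 / 0.09983 = 9316 days = 25.51 years.

25.5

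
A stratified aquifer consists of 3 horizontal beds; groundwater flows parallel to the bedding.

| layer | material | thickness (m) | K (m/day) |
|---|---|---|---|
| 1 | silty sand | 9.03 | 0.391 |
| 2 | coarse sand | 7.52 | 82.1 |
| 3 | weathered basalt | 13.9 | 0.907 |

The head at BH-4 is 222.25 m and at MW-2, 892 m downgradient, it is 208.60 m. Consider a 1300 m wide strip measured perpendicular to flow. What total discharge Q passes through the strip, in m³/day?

12600

Flow is parallel to layering, so each bed carries its own Darcy discharge and the transmissivities add.
Σ(K_i·b_i) = 0.391×9.03 + 82.1×7.52 + 0.907×13.9 = 633.5 m²/day.
Hydraulic gradient i = (222.25 − 208.60) / 892 = 13.65 / 892 = 0.01530.
Q = Σ(K_i·b_i) · W · i = 633.5 × 1300 × 0.01530 = 12603 m³/day.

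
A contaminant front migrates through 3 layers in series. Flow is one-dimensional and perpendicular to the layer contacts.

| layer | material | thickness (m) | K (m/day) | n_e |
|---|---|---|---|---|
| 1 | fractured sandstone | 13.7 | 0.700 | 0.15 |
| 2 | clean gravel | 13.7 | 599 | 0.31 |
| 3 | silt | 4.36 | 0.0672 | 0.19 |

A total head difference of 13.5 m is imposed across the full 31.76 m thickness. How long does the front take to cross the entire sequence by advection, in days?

44.6

With flow normal to the layers, continuity requires the same specific discharge q through every layer.
Σ(b_i/K_i) = 13.7/0.700 + 13.7/599 + 4.36/0.0672 = 84.48 d.
q = Δh / Σ(b_i/K_i) = 13.5 / 84.48 = 0.1598 m/day.
In each layer the seepage velocity is v_i = q/n_i, so the layer transit time is t_i = b_i·n_i / q:
  layer 1 (fractured sandstone): t_1 = 13.7 × 0.15 / 0.1598 = 12.86 d
  layer 2 (clean gravel): t_2 = 13.7 × 0.31 / 0.1598 = 26.58 d
  layer 3 (silt): t_3 = 4.36 × 0.19 / 0.1598 = 5.184 d
Total t = Σ t_i = 44.62 days.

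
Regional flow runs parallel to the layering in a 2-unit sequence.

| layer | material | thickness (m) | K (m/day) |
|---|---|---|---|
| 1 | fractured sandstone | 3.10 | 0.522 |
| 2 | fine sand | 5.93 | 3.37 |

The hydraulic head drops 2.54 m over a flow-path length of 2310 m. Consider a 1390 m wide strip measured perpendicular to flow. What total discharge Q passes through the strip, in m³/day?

33.0

Flow is parallel to layering, so each bed carries its own Darcy discharge and the transmissivities add.
Σ(K_i·b_i) = 0.522×3.10 + 3.37×5.93 = 21.60 m²/day.
Hydraulic gradient i = Δh / L = 2.54 / 2310 = 0.001100.
Q = Σ(K_i·b_i) · W · i = 21.60 × 1390 × 0.001100 = 33.02 m³/day.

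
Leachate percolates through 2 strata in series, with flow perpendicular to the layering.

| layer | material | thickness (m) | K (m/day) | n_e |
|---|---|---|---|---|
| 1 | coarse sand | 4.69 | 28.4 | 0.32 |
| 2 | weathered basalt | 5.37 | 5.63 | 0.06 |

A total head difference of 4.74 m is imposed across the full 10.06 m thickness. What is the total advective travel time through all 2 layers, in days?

With flow normal to the layers, continuity requires the same specific discharge q through every layer.
Σ(b_i/K_i) = 4.69/28.4 + 5.37/5.63 = 1.119 d.
q = Δh / Σ(b_i/K_i) = 4.74 / 1.119 = 4.236 m/day.
In each layer the seepage velocity is v_i = q/n_i, so the layer transit time is t_i = b_i·n_i / q:
  layer 1 (coarse sand): t_1 = 4.69 × 0.32 / 4.236 = 0.3543 d
  layer 2 (weathered basalt): t_2 = 5.37 × 0.06 / 4.236 = 0.07606 d
Total t = Σ t_i = 0.4304 days.

0.430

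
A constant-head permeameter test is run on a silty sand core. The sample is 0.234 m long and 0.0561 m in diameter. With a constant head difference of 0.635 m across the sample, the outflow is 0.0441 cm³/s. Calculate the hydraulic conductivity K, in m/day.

0.568

Cross-sectional area A = π·(d/2)² = π × (0.0561/2)² = 0.002472 m².
Convert discharge: 0.0441 cm³/s = 4.410e-08 m³/s.
Darcy's law rearranged: K = Q·L / (A·Δh) = 4.410e-08 × 0.234 / (0.002472 × 0.635) = 6.575e-06 m/s = 0.5680 m/day.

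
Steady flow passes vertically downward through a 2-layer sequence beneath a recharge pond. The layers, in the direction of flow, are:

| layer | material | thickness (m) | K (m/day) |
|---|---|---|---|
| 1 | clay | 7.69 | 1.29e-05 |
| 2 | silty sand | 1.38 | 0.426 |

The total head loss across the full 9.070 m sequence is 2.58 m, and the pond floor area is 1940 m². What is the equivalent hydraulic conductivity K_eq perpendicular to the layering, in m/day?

1.52e-05

Flow is perpendicular to layering, so the layers act in series and the equivalent K is the thickness-weighted harmonic mean.
Total thickness L = 7.69 + 1.38 = 9.070 m.
Σ(b_i/K_i) = 7.69/1.29e-05 + 1.38/0.426 = 5.961e+05 d.
K_eq = L / Σ(b_i/K_i) = 9.070 / 5.961e+05 = 1.521e-05 m/day.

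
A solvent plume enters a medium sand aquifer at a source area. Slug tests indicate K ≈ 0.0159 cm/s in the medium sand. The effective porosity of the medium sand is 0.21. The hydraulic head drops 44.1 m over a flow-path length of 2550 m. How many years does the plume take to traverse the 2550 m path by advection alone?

Convert K: 0.0159 cm/s × 864 = 13.74 m/day.
Hydraulic gradient i = Δh / L = 44.1 / 2550 = 0.01729.
Darcy flux q = K · i = 13.74 × 0.01729 = 0.2376 m/day.
Seepage velocity v = q / n_e = 0.2376 / 0.21 = 1.131 m/day.
Travel time t = L / v = 2550 / 1.131 = 2254 days = 6.171 years.

6.17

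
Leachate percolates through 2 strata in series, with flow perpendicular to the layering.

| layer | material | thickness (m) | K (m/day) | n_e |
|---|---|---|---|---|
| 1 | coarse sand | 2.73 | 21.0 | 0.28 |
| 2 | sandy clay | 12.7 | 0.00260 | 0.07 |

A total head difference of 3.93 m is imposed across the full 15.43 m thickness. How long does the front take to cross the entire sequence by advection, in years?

With flow normal to the layers, continuity requires the same specific discharge q through every layer.
Σ(b_i/K_i) = 2.73/21.0 + 12.7/0.00260 = 4885 d.
q = Δh / Σ(b_i/K_i) = 3.93 / 4885 = 0.0008045 m/day.
In each layer the seepage velocity is v_i = q/n_i, so the layer transit time is t_i = b_i·n_i / q:
  layer 1 (coarse sand): t_1 = 2.73 × 0.28 / 0.0008045 = 950.1 d
  layer 2 (sandy clay): t_2 = 12.7 × 0.07 / 0.0008045 = 1105 d
Total t = Σ t_i = 2055 days = 5.626 years.

5.63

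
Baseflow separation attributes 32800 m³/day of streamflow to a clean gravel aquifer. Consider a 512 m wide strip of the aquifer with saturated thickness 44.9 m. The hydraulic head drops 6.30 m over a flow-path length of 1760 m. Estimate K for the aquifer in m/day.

399

Cross-sectional area A = 512 × 44.9 = 22989 m².
Hydraulic gradient i = Δh / L = 6.30 / 1760 = 0.003580.
From Q = K·A·i, K = Q / (A·i) = 32800 / (22989 × 0.003580) = 398.6 m/day.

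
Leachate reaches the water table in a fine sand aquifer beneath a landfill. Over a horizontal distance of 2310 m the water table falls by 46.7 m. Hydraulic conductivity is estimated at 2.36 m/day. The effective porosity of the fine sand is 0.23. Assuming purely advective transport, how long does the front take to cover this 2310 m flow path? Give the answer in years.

30.5

Hydraulic gradient i = Δh / L = 46.7 / 2310 = 0.02022.
Darcy flux q = K · i = 2.360 × 0.02022 = 0.04771 m/day.
Seepage velocity v = q / n_e = 0.04771 / 0.23 = 0.2074 m/day.
Travel time t = L / v = 2310 / 0.2074 = 11136 days = 30.49 years.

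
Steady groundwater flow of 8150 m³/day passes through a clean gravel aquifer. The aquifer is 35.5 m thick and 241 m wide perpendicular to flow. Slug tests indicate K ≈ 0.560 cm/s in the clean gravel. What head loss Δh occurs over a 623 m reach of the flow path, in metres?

1.23

Convert K: 0.560 cm/s × 864 = 483.8 m/day.
Cross-sectional area A = 241 × 35.5 = 8556 m².
From Q = K·A·i, i = Q / (K·A) = 8150 / (483.8 × 8556) = 0.001969.
Head loss Δh = i · L = 0.001969 × 623 = 1.227 m.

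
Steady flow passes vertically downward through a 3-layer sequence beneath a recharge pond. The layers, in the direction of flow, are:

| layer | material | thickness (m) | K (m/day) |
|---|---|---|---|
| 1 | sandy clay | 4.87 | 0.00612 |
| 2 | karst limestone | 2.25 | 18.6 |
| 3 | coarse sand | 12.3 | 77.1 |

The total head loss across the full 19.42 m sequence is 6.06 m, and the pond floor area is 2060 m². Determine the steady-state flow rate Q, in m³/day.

15.7

Flow is perpendicular to layering, so the layers act in series and the equivalent K is the thickness-weighted harmonic mean.
Total thickness L = 4.87 + 2.25 + 12.3 = 19.42 m.
Σ(b_i/K_i) = 4.87/0.00612 + 2.25/18.6 + 12.3/77.1 = 796.0 d.
K_eq = L / Σ(b_i/K_i) = 19.42 / 796.0 = 0.02440 m/day.
Q = K_eq · A · (Δh/L) = 0.02440 × 2060 × (6.06/19.42) = 15.68 m³/day.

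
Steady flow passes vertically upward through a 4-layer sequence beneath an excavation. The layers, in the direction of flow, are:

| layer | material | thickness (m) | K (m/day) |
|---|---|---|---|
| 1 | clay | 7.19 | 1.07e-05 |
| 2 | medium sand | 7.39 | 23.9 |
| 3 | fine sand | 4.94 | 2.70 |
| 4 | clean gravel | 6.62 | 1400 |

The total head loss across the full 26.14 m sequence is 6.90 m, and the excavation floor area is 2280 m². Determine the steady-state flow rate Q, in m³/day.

Flow is perpendicular to layering, so the layers act in series and the equivalent K is the thickness-weighted harmonic mean.
Total thickness L = 7.19 + 7.39 + 4.94 + 6.62 = 26.14 m.
Σ(b_i/K_i) = 7.19/1.07e-05 + 7.39/23.9 + 4.94/2.70 + 6.62/1400 = 6.720e+05 d.
K_eq = L / Σ(b_i/K_i) = 26.14 / 6.720e+05 = 3.890e-05 m/day.
Q = K_eq · A · (Δh/L) = 3.890e-05 × 2280 × (6.90/26.14) = 0.02341 m³/day.

0.0234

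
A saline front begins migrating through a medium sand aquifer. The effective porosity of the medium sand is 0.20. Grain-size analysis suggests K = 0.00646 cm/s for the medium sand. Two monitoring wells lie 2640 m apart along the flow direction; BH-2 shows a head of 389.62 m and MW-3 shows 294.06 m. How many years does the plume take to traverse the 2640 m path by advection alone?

7.16

Convert K: 0.00646 cm/s × 864 = 5.581 m/day.
Hydraulic gradient i = (389.62 − 294.06) / 2640 = 95.56 / 2640 = 0.03620.
Darcy flux q = K · i = 5.581 × 0.03620 = 0.2020 m/day.
Seepage velocity v = q / n_e = 0.2020 / 0.20 = 1.010 m/day.
Travel time t = L / v = 2640 / 1.010 = 2613 days = 7.155 years.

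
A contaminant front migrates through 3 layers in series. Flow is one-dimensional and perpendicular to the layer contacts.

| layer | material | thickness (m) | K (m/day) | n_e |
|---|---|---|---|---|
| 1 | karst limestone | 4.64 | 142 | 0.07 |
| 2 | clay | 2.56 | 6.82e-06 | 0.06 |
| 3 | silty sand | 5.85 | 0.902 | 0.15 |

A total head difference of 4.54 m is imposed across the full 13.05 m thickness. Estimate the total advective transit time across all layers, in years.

With flow normal to the layers, continuity requires the same specific discharge q through every layer.
Σ(b_i/K_i) = 4.64/142 + 2.56/6.82e-06 + 5.85/0.902 = 3.754e+05 d.
q = Δh / Σ(b_i/K_i) = 4.54 / 3.754e+05 = 1.209e-05 m/day.
In each layer the seepage velocity is v_i = q/n_i, so the layer transit time is t_i = b_i·n_i / q:
  layer 1 (karst limestone): t_1 = 4.64 × 0.07 / 1.209e-05 = 26855 d
  layer 2 (clay): t_2 = 2.56 × 0.06 / 1.209e-05 = 12700 d
  layer 3 (silty sand): t_3 = 5.85 × 0.15 / 1.209e-05 = 72553 d
Total t = Σ t_i = 1.121e+05 days = 306.9 years.

307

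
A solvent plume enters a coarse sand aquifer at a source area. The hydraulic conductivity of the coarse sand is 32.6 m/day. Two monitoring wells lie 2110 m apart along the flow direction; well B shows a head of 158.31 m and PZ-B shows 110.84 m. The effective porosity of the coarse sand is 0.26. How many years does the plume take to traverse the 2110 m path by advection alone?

2.05

Hydraulic gradient i = (158.31 − 110.84) / 2110 = 47.47 / 2110 = 0.02250.
Darcy flux q = K · i = 32.60 × 0.02250 = 0.7334 m/day.
Seepage velocity v = q / n_e = 0.7334 / 0.26 = 2.821 m/day.
Travel time t = L / v = 2110 / 2.821 = 748.0 days = 2.048 years.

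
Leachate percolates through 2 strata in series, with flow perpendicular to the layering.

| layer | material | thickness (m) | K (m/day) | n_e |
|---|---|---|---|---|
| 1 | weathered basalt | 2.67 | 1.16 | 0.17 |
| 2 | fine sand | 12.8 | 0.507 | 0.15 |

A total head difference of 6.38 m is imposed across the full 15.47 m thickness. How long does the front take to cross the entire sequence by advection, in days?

10.3

With flow normal to the layers, continuity requires the same specific discharge q through every layer.
Σ(b_i/K_i) = 2.67/1.16 + 12.8/0.507 = 27.55 d.
q = Δh / Σ(b_i/K_i) = 6.38 / 27.55 = 0.2316 m/day.
In each layer the seepage velocity is v_i = q/n_i, so the layer transit time is t_i = b_i·n_i / q:
  layer 1 (weathered basalt): t_1 = 2.67 × 0.17 / 0.2316 = 1.960 d
  layer 2 (fine sand): t_2 = 12.8 × 0.15 / 0.2316 = 8.290 d
Total t = Σ t_i = 10.25 days.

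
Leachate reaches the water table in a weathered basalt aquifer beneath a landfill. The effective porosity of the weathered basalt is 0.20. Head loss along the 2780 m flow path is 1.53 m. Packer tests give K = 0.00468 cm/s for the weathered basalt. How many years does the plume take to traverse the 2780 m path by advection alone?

Convert K: 0.00468 cm/s × 864 = 4.044 m/day.
Hydraulic gradient i = Δh / L = 1.53 / 2780 = 0.0005504.
Darcy flux q = K · i = 4.044 × 0.0005504 = 0.002225 m/day.
Seepage velocity v = q / n_e = 0.002225 / 0.20 = 0.01113 m/day.
Travel time t = L / v = 2780 / 0.01113 = 2.498e+05 days = 684.0 years.

684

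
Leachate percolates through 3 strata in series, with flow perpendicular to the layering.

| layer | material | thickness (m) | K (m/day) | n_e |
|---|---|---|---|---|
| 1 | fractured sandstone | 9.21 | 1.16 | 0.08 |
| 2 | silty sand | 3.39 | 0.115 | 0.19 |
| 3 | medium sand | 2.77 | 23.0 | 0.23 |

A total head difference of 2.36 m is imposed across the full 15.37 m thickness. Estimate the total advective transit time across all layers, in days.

With flow normal to the layers, continuity requires the same specific discharge q through every layer.
Σ(b_i/K_i) = 9.21/1.16 + 3.39/0.115 + 2.77/23.0 = 37.54 d.
q = Δh / Σ(b_i/K_i) = 2.36 / 37.54 = 0.06287 m/day.
In each layer the seepage velocity is v_i = q/n_i, so the layer transit time is t_i = b_i·n_i / q:
  layer 1 (fractured sandstone): t_1 = 9.21 × 0.08 / 0.06287 = 11.72 d
  layer 2 (silty sand): t_2 = 3.39 × 0.19 / 0.06287 = 10.25 d
  layer 3 (medium sand): t_3 = 2.77 × 0.23 / 0.06287 = 10.13 d
Total t = Σ t_i = 32.10 days.

32.1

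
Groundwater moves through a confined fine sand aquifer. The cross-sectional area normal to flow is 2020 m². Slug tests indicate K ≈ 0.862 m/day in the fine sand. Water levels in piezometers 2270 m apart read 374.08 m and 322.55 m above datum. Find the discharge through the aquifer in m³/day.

39.5

Hydraulic gradient i = (374.08 − 322.55) / 2270 = 51.53 / 2270 = 0.02270.
Darcy's law: Q = K · A · i = 0.8620 × 2020 × 0.02270 = 39.53 m³/day.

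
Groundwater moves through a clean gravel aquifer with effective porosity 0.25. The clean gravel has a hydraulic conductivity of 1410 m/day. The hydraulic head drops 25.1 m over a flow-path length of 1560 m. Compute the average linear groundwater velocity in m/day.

90.7

Hydraulic gradient i = Δh / L = 25.1 / 1560 = 0.01609.
Darcy flux q = K · i = 1410 × 0.01609 = 22.69 m/day.
Seepage velocity v = q / n_e = 22.69 / 0.25 = 90.75 m/day.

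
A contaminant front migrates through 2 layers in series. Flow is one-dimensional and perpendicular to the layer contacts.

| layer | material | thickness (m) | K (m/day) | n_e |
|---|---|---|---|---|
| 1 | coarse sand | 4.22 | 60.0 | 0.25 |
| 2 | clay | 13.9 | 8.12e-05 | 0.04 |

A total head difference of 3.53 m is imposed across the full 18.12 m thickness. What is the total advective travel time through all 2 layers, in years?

214

With flow normal to the layers, continuity requires the same specific discharge q through every layer.
Σ(b_i/K_i) = 4.22/60.0 + 13.9/8.12e-05 = 1.712e+05 d.
q = Δh / Σ(b_i/K_i) = 3.53 / 1.712e+05 = 2.062e-05 m/day.
In each layer the seepage velocity is v_i = q/n_i, so the layer transit time is t_i = b_i·n_i / q:
  layer 1 (coarse sand): t_1 = 4.22 × 0.25 / 2.062e-05 = 51161 d
  layer 2 (clay): t_2 = 13.9 × 0.04 / 2.062e-05 = 26962 d
Total t = Σ t_i = 78123 days = 213.9 years.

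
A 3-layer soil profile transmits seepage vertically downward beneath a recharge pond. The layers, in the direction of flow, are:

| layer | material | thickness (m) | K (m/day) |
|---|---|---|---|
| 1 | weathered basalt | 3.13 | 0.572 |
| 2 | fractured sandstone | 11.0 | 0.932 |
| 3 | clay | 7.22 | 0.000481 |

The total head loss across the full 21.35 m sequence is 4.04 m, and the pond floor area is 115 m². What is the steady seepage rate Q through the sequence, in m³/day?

Flow is perpendicular to layering, so the layers act in series and the equivalent K is the thickness-weighted harmonic mean.
Total thickness L = 3.13 + 11.0 + 7.22 = 21.35 m.
Σ(b_i/K_i) = 3.13/0.572 + 11.0/0.932 + 7.22/0.000481 = 15028 d.
K_eq = L / Σ(b_i/K_i) = 21.35 / 15028 = 0.001421 m/day.
Q = K_eq · A · (Δh/L) = 0.001421 × 115 × (4.04/21.35) = 0.03092 m³/day.

0.0309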